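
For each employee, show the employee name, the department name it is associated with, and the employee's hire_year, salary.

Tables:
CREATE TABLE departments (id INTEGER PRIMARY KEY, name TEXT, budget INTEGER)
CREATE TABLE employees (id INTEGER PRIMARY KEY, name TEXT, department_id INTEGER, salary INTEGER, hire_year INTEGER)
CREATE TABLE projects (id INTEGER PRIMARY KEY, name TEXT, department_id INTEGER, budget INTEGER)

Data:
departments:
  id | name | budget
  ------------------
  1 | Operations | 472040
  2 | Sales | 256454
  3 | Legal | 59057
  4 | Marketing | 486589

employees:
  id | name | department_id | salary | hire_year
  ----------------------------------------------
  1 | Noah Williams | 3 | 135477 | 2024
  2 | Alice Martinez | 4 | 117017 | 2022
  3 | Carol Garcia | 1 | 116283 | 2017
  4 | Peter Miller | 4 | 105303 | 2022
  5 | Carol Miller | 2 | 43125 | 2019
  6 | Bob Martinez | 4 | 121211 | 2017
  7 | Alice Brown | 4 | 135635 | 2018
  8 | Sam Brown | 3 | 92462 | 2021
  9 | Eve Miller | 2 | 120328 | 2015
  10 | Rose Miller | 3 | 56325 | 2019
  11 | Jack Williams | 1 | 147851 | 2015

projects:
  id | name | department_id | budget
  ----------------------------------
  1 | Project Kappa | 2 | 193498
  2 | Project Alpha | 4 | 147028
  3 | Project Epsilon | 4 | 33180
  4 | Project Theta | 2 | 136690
SELECT c.name, p.name AS department, c.hire_year, c.salary FROM employees c JOIN departments p ON c.department_id = p.id

Execution result:
name | department | hire_year | salary
Noah Williams | Legal | 2024 | 135477
Alice Martinez | Marketing | 2022 | 117017
Carol Garcia | Operations | 2017 | 116283
Peter Miller | Marketing | 2022 | 105303
Carol Miller | Sales | 2019 | 43125
Bob Martinez | Marketing | 2017 | 121211
Alice Brown | Marketing | 2018 | 135635
Sam Brown | Legal | 2021 | 92462
Eve Miller | Sales | 2015 | 120328
Rose Miller | Legal | 2019 | 56325
Jack Williams | Operations | 2015 | 147851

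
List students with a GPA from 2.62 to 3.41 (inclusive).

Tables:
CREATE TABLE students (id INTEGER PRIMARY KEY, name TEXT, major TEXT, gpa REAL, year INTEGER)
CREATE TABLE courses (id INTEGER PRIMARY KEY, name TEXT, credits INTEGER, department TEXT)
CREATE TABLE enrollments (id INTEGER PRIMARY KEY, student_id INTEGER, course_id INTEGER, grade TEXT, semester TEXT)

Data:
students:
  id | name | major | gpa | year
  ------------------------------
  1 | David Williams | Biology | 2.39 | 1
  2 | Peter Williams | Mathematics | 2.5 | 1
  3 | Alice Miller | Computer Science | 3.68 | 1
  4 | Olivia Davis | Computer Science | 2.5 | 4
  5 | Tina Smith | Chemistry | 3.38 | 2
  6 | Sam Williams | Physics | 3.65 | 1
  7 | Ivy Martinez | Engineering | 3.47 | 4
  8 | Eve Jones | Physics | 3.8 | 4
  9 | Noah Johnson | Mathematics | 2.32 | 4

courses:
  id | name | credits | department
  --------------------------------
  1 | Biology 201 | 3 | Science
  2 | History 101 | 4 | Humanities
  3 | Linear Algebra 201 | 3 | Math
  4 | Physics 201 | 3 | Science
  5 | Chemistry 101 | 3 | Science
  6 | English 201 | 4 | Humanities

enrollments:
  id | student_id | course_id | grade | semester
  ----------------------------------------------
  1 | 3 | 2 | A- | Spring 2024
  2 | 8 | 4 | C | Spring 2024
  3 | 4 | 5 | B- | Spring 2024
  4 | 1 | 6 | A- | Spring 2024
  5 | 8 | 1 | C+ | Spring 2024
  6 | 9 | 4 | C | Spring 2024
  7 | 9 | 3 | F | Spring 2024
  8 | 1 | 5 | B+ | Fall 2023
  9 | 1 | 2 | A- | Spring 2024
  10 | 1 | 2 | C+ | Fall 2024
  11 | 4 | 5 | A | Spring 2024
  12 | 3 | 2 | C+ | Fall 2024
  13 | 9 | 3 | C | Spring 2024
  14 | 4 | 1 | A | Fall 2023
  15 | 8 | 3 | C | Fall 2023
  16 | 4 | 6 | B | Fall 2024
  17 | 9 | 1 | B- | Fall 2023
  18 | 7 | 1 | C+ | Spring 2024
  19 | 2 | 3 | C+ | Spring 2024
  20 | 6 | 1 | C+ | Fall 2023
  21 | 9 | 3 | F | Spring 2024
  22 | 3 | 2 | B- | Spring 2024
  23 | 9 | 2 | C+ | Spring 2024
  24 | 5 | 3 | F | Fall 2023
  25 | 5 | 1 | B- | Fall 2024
SELECT name, gpa FROM students WHERE gpa BETWEEN 2.62 AND 3.41

Execution result:
name | gpa
Tina Smith | 3.38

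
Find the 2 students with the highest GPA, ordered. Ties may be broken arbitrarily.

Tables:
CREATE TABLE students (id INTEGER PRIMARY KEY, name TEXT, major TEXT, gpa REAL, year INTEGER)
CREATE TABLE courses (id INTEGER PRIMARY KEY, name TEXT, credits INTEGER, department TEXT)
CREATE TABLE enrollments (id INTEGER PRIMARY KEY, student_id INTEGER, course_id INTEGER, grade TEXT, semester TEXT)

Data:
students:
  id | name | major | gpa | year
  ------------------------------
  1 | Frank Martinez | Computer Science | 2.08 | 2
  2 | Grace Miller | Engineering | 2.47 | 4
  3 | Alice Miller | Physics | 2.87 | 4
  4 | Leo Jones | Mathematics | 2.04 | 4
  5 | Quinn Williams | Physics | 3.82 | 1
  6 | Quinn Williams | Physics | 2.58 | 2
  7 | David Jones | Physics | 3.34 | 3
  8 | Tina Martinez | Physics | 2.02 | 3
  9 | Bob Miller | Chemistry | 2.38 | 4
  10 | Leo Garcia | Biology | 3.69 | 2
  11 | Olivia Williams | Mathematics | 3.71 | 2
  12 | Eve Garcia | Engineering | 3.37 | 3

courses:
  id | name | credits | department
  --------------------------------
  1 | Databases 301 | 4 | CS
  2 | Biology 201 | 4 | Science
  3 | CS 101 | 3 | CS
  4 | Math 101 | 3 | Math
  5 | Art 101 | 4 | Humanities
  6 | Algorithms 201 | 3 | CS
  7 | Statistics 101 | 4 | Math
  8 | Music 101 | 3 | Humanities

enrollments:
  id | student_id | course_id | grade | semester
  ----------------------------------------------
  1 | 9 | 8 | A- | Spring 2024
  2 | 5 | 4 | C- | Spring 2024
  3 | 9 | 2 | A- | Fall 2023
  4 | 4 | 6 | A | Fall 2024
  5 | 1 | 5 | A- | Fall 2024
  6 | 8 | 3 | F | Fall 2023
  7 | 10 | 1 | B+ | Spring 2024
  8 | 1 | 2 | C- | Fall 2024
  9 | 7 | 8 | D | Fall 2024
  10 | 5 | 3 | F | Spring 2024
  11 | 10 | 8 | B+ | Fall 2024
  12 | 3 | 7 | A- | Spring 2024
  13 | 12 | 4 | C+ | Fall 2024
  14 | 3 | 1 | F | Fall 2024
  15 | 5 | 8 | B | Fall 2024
SELECT name, gpa FROM students ORDER BY gpa DESC LIMIT 2

Execution result:
name | gpa
Quinn Williams | 3.82
Olivia Williams | 3.71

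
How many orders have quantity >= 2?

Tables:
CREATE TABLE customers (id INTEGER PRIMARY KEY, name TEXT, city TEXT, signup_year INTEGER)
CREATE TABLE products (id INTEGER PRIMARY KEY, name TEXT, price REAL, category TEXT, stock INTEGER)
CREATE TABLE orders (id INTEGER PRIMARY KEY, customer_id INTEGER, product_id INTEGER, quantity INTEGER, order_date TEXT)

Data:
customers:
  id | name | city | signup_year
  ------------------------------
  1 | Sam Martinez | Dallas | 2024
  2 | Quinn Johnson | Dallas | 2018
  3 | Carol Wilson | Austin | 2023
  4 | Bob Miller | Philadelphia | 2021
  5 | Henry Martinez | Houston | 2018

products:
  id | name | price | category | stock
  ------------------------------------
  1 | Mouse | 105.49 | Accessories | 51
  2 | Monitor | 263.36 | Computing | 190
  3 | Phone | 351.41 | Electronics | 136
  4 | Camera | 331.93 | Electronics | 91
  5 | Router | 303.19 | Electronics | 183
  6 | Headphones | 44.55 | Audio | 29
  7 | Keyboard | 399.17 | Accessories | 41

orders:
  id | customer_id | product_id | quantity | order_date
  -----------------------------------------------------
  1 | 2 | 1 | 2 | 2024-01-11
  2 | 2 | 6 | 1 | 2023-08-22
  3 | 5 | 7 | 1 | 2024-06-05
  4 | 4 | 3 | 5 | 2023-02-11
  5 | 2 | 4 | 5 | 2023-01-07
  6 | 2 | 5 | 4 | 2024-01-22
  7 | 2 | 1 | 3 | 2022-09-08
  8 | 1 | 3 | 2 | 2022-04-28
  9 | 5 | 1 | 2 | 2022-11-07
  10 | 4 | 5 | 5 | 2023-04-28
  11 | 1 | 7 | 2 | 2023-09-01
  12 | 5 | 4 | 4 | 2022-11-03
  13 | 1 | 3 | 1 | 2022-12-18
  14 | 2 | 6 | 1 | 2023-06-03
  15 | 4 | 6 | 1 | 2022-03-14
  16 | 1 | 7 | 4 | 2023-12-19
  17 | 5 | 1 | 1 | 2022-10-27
SELECT COUNT(*) FROM orders WHERE quantity >= 2

Execution result:
11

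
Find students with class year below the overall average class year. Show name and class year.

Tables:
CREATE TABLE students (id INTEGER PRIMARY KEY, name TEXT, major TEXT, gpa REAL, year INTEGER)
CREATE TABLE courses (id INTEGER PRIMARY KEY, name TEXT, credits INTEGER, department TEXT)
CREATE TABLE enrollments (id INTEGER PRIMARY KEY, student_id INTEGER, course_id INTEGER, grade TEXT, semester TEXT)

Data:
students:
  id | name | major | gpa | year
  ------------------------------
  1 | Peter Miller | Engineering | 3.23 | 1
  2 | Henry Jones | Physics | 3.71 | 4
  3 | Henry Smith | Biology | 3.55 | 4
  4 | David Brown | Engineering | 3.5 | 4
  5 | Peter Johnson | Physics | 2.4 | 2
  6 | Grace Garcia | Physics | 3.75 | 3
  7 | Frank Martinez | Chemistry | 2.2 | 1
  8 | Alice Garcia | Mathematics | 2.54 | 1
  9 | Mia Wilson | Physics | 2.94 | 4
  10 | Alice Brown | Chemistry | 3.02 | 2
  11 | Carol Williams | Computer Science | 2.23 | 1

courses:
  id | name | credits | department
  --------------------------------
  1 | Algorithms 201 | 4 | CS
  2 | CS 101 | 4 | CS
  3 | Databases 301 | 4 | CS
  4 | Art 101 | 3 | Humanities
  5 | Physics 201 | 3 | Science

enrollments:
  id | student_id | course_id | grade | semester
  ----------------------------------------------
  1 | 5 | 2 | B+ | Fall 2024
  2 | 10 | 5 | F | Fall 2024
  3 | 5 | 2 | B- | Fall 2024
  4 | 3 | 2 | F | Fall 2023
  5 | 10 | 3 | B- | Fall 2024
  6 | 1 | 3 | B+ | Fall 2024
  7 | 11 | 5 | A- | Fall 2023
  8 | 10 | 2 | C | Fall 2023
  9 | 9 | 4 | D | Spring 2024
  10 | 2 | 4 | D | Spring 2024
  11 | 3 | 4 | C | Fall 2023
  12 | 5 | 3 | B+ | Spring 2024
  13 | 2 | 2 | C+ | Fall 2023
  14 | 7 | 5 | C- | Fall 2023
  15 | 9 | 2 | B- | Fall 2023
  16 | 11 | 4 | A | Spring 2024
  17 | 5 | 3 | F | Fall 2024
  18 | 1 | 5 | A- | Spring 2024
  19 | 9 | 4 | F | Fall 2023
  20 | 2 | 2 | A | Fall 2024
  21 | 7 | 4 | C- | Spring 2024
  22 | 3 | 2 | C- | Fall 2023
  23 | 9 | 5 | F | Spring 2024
SELECT name, year FROM students WHERE year < (SELECT AVG(year) FROM students)

Execution result:
name | year
Peter Miller | 1
Peter Johnson | 2
Frank Martinez | 1
Alice Garcia | 1
Alice Brown | 2
Carol Williams | 1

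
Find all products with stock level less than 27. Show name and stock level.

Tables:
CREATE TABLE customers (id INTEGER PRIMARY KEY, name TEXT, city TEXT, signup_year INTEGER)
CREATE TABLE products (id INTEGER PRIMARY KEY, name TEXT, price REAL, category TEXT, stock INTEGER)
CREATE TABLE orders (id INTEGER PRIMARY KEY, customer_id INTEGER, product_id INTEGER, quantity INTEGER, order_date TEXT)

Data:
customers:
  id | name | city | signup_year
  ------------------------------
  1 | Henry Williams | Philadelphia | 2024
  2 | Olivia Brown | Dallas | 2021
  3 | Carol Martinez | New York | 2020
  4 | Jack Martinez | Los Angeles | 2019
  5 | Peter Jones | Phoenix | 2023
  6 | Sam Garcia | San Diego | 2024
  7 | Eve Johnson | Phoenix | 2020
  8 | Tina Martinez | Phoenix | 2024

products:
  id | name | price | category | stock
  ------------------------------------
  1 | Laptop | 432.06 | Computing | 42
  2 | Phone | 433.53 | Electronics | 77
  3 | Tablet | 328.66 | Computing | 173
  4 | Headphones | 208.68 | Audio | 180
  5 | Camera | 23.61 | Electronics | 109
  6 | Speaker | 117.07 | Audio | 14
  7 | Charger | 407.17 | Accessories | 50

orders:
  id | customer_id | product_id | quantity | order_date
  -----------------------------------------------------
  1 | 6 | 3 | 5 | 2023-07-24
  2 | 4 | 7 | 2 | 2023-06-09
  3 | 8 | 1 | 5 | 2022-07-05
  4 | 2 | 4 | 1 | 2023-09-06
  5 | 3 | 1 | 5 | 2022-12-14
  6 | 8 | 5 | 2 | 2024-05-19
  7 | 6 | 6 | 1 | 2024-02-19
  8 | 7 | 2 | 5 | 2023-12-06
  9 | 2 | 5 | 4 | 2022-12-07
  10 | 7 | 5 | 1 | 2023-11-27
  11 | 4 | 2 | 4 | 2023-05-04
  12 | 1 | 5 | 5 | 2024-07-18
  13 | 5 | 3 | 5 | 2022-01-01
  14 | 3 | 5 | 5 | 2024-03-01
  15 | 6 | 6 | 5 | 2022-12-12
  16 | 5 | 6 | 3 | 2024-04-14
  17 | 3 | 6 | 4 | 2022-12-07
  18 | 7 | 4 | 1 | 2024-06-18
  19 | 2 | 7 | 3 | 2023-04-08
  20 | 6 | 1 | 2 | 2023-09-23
SELECT name, stock FROM products WHERE stock < 27

Execution result:
name | stock
Speaker | 14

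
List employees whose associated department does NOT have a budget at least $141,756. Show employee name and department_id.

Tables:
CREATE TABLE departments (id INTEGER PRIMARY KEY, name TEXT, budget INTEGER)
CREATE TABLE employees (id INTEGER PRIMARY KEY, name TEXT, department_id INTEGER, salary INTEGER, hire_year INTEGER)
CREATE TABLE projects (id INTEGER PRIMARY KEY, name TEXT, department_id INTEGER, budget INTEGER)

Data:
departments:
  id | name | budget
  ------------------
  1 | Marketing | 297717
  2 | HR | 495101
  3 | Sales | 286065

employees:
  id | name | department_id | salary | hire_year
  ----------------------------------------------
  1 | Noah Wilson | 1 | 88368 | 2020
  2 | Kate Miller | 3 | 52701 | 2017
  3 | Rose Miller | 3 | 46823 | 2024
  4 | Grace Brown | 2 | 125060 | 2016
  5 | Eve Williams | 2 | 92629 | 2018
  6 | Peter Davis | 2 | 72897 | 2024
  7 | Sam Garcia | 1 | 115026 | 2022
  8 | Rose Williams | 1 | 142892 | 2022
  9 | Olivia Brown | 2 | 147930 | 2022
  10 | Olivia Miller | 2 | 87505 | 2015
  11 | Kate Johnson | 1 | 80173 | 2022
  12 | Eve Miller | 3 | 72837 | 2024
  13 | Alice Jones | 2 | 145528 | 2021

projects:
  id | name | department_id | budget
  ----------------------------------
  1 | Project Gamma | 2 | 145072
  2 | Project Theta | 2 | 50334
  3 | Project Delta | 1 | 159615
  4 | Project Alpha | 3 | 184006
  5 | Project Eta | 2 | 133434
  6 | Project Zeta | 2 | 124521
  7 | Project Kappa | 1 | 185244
SELECT name, department_id FROM employees WHERE department_id NOT IN (SELECT id FROM departments WHERE budget >= 141756)

Execution result:
(no rows)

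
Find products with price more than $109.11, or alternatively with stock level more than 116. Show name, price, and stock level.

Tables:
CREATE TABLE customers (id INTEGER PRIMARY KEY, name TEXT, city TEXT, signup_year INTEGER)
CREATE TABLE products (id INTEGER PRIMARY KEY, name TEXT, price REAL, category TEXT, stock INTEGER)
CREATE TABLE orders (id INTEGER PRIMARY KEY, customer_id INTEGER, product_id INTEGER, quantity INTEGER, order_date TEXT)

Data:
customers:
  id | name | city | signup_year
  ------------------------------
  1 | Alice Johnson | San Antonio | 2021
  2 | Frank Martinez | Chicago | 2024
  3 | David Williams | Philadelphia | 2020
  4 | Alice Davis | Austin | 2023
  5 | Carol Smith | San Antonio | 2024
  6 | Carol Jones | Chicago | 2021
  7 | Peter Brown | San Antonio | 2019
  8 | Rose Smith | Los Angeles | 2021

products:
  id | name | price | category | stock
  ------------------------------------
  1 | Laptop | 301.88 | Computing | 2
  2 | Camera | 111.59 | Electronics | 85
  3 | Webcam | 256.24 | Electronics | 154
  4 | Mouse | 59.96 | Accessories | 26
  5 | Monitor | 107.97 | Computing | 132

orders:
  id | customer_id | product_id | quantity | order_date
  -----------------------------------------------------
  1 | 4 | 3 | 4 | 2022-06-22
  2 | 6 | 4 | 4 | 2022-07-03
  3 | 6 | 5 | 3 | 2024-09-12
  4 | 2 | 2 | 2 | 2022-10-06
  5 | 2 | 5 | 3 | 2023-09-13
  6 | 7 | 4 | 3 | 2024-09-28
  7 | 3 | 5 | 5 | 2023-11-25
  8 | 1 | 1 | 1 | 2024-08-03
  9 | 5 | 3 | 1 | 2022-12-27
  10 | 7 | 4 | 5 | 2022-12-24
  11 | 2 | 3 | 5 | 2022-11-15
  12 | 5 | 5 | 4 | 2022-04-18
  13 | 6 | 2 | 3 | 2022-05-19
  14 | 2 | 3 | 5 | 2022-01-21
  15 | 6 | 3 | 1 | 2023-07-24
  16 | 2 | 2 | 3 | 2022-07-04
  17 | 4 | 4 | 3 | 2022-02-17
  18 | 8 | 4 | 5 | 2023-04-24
SELECT name, price, stock FROM products WHERE price > 109.11 OR stock > 116

Execution result:
name | price | stock
Laptop | 301.88 | 2
Camera | 111.59 | 85
Webcam | 256.24 | 154
Monitor | 107.97 | 132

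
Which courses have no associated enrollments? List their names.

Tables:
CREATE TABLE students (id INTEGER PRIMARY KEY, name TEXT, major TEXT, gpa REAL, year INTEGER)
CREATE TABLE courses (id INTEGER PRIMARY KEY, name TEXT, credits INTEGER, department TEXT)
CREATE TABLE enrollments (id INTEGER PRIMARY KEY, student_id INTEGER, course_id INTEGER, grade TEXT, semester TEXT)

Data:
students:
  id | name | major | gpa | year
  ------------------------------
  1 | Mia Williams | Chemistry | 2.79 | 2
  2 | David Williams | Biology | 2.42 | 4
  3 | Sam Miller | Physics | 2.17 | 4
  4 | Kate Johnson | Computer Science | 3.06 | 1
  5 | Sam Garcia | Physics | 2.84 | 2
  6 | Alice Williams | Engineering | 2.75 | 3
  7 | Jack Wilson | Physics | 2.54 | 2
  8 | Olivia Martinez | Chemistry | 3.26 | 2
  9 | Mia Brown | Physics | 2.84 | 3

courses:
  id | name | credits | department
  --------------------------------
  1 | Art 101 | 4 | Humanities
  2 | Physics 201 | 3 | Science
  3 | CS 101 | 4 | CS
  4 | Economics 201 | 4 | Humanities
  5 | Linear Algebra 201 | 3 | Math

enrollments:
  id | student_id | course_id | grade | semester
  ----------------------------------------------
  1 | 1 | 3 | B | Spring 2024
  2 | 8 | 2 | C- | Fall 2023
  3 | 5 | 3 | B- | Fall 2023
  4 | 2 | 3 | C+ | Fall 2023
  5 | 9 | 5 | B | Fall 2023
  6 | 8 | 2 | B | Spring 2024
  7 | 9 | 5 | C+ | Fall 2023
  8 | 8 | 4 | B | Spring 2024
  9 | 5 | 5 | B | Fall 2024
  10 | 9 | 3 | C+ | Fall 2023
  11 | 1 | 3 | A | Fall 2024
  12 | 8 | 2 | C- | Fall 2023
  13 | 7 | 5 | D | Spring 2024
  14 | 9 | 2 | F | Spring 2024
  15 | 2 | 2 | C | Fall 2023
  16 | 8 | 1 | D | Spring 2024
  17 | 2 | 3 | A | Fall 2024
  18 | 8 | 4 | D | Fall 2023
SELECT p.name FROM courses p LEFT JOIN enrollments c ON c.course_id = p.id WHERE c.id IS NULL

Execution result:
(no rows)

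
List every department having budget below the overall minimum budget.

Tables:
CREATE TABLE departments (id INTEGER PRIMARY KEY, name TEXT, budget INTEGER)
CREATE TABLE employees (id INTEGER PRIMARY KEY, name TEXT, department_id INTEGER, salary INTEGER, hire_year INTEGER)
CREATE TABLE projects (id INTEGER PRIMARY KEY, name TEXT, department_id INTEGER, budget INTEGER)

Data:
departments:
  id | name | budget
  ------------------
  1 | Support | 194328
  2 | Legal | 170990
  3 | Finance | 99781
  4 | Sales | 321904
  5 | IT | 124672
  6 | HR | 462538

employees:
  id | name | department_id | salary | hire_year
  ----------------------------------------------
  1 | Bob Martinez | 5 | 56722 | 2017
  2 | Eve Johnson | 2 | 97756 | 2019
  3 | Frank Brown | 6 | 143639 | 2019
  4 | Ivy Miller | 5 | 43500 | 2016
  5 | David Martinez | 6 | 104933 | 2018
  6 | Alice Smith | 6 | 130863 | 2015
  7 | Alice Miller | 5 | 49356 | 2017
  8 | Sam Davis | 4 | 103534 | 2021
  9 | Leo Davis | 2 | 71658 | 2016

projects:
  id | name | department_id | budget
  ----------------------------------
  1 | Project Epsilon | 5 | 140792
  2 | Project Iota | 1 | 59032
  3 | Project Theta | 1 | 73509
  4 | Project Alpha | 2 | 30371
SELECT name, budget FROM departments WHERE budget < (SELECT MIN(budget) FROM departments)

Execution result:
(no rows)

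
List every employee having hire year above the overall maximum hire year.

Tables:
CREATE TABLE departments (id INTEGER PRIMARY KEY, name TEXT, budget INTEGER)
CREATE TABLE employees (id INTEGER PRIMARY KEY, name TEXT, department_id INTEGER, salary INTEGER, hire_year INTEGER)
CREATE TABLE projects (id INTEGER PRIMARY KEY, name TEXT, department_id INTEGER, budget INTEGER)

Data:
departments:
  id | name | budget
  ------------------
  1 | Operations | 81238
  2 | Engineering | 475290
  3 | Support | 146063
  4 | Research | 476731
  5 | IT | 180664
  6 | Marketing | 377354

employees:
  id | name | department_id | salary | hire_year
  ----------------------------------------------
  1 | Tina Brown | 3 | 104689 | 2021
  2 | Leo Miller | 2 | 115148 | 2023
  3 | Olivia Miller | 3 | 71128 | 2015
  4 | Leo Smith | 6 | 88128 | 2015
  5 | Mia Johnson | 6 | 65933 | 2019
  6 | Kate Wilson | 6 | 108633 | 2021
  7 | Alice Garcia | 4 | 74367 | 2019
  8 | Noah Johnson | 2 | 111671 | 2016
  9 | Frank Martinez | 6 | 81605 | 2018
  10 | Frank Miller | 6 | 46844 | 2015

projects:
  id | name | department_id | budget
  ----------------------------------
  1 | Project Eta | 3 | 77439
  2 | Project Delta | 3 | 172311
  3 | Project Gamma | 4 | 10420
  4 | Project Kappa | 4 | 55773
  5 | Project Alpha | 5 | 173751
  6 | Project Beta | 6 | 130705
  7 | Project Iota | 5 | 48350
SELECT name, hire_year FROM employees WHERE hire_year > (SELECT MAX(hire_year) FROM employees)

Execution result:
(no rows)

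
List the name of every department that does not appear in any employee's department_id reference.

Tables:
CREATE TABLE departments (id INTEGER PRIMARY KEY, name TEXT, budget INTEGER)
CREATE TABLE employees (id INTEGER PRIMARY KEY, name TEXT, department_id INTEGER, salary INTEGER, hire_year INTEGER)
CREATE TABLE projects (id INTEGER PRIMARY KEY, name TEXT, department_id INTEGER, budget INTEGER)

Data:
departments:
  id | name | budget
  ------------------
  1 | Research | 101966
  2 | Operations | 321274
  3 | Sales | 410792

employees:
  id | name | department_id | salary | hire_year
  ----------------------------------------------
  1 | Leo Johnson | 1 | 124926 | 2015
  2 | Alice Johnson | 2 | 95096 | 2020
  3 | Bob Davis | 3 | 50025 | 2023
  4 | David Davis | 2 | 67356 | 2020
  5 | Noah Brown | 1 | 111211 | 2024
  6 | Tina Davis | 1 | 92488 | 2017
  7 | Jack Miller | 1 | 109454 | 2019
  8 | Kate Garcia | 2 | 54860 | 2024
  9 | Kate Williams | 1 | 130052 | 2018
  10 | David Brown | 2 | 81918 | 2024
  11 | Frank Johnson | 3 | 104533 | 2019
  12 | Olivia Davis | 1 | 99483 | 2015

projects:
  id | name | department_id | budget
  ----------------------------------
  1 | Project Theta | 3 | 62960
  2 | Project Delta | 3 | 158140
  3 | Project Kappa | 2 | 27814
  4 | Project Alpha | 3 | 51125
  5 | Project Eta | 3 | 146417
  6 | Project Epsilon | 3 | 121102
SELECT p.name FROM departments p LEFT JOIN employees c ON c.department_id = p.id WHERE c.id IS NULL

Execution result:
(no rows)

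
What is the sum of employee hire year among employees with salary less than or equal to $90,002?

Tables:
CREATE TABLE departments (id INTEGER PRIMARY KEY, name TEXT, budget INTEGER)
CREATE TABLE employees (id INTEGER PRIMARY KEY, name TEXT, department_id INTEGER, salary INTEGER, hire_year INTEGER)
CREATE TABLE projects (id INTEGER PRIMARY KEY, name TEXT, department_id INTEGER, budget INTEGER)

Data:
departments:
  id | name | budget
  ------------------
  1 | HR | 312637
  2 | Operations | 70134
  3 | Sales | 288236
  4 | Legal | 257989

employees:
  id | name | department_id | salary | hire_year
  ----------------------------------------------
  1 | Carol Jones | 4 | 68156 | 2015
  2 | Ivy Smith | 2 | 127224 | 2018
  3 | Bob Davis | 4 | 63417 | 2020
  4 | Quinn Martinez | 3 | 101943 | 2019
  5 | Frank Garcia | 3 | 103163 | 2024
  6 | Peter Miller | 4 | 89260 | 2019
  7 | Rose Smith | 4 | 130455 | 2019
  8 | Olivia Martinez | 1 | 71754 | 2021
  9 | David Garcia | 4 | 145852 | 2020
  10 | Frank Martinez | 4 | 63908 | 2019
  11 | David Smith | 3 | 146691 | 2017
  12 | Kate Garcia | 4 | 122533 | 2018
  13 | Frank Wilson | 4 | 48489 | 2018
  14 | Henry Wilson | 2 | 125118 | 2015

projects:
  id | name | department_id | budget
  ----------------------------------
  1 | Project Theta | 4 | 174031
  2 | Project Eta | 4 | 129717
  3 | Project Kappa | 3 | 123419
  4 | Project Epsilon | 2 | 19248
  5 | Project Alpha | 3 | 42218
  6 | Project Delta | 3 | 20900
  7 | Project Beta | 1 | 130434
SELECT SUM(hire_year) FROM employees WHERE salary <= 90002

Execution result:
12112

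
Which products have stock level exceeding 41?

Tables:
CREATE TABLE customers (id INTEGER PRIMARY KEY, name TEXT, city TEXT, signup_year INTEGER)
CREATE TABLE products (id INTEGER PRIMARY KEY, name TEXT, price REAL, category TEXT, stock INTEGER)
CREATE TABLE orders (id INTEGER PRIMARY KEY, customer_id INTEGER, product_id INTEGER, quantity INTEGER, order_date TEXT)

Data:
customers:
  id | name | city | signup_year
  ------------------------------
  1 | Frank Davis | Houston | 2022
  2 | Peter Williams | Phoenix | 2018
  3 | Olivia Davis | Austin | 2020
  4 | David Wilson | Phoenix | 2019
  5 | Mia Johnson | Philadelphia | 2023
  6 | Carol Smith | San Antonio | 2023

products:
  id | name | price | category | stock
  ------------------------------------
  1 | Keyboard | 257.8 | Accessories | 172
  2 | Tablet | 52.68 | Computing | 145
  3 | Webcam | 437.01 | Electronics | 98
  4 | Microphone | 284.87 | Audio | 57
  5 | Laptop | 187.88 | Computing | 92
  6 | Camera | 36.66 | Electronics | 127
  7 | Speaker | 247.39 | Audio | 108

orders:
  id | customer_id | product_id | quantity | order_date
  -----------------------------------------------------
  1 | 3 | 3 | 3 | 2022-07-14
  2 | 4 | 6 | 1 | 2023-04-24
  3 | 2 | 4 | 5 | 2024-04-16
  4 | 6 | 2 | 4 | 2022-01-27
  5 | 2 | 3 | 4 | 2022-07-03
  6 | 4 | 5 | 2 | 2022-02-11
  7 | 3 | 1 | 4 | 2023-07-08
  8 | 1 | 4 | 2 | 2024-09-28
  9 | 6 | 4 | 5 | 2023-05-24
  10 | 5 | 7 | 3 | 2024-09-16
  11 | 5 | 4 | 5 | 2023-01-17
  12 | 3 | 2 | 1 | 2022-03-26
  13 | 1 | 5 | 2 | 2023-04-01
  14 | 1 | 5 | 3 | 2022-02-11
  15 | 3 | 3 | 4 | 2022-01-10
SELECT name, stock FROM products WHERE stock > 41

Execution result:
name | stock
Keyboard | 172
Tablet | 145
Webcam | 98
Microphone | 57
Laptop | 92
Camera | 127
Speaker | 108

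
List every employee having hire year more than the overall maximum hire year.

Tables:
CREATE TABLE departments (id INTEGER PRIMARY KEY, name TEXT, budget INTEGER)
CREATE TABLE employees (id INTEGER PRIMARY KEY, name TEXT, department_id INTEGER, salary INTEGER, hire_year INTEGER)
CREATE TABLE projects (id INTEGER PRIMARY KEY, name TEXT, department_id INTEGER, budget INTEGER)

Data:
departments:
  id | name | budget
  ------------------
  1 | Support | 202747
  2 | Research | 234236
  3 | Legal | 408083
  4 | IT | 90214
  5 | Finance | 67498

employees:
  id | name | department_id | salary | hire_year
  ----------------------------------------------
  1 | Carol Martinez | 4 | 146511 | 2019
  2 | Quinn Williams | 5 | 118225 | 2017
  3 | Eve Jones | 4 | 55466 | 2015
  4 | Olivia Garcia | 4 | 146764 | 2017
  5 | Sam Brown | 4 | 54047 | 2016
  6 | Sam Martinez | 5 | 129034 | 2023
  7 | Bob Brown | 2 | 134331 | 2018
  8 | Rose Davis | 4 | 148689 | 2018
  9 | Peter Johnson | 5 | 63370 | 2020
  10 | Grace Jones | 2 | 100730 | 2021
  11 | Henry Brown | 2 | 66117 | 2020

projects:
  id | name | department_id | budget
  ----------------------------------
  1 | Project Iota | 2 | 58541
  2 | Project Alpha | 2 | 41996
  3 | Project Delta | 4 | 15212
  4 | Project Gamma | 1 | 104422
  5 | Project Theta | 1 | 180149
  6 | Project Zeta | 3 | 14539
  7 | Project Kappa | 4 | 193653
SELECT name, hire_year FROM employees WHERE hire_year > (SELECT MAX(hire_year) FROM employees)

Execution result:
(no rows)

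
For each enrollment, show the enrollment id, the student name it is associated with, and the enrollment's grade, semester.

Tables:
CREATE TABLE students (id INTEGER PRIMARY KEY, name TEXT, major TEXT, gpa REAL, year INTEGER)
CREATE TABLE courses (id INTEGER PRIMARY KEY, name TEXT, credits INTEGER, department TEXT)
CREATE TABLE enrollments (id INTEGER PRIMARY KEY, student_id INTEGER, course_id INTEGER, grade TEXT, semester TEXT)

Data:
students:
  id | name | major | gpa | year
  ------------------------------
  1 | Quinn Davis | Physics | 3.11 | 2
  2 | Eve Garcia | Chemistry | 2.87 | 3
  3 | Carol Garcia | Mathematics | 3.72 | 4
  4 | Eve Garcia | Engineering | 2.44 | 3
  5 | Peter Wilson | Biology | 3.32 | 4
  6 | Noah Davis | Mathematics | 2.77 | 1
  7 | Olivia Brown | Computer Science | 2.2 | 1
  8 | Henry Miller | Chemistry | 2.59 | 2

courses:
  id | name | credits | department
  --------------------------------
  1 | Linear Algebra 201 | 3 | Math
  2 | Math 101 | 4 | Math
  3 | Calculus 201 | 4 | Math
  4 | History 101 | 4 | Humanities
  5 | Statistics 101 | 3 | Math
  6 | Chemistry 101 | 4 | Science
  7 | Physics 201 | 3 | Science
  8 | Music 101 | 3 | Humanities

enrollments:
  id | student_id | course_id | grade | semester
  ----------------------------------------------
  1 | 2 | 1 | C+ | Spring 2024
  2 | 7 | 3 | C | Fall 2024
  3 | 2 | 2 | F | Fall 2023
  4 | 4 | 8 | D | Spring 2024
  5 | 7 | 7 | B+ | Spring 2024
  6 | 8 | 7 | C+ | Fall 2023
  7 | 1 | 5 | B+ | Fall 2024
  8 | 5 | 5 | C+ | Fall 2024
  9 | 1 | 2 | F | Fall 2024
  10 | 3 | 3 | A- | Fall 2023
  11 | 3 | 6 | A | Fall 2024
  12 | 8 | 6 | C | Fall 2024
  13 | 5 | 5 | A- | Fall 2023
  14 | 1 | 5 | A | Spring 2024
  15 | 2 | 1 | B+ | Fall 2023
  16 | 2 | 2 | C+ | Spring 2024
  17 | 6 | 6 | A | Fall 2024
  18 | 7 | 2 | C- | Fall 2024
SELECT c.id, p.name AS student, c.grade, c.semester FROM enrollments c JOIN students p ON c.student_id = p.id

Execution result:
id | student | grade | semester
1 | Eve Garcia | C+ | Spring 2024
2 | Olivia Brown | C | Fall 2024
3 | Eve Garcia | F | Fall 2023
4 | Eve Garcia | D | Spring 2024
5 | Olivia Brown | B+ | Spring 2024
6 | Henry Miller | C+ | Fall 2023
7 | Quinn Davis | B+ | Fall 2024
8 | Peter Wilson | C+ | Fall 2024
9 | Quinn Davis | F | Fall 2024
10 | Carol Garcia | A- | Fall 2023
11 | Carol Garcia | A | Fall 2024
12 | Henry Miller | C | Fall 2024
13 | Peter Wilson | A- | Fall 2023
14 | Quinn Davis | A | Spring 2024
15 | Eve Garcia | B+ | Fall 2023
16 | Eve Garcia | C+ | Spring 2024
17 | Noah Davis | A | Fall 2024
18 | Olivia Brown | C- | Fall 2024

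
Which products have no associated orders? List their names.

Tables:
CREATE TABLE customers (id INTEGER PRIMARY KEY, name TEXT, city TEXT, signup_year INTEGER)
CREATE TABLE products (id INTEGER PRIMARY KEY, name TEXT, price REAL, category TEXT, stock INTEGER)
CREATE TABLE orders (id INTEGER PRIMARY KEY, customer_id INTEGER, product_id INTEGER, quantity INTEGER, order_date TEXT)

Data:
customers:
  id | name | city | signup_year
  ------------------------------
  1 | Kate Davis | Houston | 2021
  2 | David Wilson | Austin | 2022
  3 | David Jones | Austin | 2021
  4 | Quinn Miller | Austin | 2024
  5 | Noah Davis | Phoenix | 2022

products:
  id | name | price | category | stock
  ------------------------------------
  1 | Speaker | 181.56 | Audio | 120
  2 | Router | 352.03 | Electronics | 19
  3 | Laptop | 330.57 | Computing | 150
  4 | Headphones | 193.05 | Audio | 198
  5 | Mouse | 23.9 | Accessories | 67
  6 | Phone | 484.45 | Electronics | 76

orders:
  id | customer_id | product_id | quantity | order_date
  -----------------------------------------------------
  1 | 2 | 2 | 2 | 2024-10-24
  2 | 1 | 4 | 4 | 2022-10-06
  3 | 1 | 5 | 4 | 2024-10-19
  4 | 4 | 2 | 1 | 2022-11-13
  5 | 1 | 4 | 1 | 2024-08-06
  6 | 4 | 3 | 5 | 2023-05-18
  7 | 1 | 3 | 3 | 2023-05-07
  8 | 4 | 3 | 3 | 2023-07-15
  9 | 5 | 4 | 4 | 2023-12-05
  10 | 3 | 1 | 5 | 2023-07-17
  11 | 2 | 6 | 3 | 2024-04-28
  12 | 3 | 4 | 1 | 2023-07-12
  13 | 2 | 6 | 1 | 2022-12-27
SELECT p.name FROM products p LEFT JOIN orders c ON c.product_id = p.id WHERE c.id IS NULL

Execution result:
(no rows)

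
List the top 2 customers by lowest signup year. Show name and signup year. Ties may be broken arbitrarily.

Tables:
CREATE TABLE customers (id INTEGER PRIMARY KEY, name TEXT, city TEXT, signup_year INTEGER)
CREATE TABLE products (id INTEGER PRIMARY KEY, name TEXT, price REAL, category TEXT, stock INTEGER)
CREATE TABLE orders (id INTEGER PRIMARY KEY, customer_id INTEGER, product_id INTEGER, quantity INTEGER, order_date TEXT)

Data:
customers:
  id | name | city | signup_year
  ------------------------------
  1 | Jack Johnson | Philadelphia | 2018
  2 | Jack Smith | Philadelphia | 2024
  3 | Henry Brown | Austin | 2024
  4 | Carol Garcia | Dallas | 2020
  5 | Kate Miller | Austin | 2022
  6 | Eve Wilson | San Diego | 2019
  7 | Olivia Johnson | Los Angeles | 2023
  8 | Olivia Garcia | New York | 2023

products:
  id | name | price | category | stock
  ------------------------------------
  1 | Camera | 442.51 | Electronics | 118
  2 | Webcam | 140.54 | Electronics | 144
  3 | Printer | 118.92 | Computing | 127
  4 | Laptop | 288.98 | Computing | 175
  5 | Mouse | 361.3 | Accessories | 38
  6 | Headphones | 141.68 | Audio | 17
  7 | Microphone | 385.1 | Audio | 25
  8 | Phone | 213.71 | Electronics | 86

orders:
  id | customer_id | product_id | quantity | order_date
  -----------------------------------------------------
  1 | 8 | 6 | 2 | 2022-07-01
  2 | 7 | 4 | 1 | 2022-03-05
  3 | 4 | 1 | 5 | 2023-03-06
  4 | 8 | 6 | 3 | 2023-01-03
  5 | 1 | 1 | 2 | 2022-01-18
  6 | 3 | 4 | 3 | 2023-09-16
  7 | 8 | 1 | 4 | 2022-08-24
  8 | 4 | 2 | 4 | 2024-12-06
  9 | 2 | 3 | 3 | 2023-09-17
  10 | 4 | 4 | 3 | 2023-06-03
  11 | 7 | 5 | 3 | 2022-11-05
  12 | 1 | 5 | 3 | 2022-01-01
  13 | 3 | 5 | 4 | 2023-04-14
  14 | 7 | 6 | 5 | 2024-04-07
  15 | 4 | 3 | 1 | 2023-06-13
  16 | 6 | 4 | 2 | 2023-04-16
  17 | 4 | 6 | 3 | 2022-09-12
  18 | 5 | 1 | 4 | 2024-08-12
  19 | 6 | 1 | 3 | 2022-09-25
SELECT name, signup_year FROM customers ORDER BY signup_year ASC LIMIT 2

Execution result:
name | signup_year
Jack Johnson | 2018
Eve Wilson | 2019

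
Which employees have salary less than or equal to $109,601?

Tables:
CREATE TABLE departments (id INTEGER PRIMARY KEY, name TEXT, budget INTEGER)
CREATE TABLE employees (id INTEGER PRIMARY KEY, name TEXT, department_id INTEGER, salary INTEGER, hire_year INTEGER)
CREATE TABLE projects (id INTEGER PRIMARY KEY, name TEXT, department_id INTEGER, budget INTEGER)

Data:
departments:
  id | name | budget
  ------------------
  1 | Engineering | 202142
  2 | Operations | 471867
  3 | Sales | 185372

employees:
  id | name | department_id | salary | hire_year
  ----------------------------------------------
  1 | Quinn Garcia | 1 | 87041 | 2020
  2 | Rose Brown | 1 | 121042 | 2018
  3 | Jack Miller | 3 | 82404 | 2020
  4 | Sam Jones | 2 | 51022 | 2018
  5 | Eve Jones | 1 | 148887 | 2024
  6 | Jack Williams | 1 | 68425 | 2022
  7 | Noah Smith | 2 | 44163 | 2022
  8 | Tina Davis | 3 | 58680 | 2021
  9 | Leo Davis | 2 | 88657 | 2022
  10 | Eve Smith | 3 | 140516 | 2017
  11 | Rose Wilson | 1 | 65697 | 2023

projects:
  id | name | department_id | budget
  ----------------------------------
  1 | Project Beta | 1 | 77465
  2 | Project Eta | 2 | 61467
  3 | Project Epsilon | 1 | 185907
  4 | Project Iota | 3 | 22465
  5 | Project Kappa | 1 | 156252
SELECT name, salary FROM employees WHERE salary <= 109601

Execution result:
name | salary
Quinn Garcia | 87041
Jack Miller | 82404
Sam Jones | 51022
Jack Williams | 68425
Noah Smith | 44163
Tina Davis | 58680
Leo Davis | 88657
Rose Wilson | 65697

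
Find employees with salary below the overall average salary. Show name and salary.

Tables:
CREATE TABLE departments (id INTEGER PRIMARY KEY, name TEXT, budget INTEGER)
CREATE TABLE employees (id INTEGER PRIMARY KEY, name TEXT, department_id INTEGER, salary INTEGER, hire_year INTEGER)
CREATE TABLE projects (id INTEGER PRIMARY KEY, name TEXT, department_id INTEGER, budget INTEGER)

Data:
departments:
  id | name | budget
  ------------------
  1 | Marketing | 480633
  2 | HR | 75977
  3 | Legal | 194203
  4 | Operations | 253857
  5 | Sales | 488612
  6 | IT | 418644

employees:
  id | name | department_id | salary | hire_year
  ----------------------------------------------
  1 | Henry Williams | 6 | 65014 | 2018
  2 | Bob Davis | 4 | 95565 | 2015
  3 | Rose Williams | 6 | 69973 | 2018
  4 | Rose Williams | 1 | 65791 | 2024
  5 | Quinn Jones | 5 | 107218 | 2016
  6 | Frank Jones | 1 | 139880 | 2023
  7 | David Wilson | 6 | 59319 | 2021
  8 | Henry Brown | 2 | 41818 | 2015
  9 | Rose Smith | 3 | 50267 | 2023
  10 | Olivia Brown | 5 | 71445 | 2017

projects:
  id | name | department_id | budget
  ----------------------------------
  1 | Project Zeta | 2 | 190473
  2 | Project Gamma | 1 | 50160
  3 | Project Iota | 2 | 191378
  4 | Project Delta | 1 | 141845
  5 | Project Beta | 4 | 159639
SELECT name, salary FROM employees WHERE salary < (SELECT AVG(salary) FROM employees)

Execution result:
name | salary
Henry Williams | 65014
Rose Williams | 69973
Rose Williams | 65791
David Wilson | 59319
Henry Brown | 41818
Rose Smith | 50267
Olivia Brown | 71445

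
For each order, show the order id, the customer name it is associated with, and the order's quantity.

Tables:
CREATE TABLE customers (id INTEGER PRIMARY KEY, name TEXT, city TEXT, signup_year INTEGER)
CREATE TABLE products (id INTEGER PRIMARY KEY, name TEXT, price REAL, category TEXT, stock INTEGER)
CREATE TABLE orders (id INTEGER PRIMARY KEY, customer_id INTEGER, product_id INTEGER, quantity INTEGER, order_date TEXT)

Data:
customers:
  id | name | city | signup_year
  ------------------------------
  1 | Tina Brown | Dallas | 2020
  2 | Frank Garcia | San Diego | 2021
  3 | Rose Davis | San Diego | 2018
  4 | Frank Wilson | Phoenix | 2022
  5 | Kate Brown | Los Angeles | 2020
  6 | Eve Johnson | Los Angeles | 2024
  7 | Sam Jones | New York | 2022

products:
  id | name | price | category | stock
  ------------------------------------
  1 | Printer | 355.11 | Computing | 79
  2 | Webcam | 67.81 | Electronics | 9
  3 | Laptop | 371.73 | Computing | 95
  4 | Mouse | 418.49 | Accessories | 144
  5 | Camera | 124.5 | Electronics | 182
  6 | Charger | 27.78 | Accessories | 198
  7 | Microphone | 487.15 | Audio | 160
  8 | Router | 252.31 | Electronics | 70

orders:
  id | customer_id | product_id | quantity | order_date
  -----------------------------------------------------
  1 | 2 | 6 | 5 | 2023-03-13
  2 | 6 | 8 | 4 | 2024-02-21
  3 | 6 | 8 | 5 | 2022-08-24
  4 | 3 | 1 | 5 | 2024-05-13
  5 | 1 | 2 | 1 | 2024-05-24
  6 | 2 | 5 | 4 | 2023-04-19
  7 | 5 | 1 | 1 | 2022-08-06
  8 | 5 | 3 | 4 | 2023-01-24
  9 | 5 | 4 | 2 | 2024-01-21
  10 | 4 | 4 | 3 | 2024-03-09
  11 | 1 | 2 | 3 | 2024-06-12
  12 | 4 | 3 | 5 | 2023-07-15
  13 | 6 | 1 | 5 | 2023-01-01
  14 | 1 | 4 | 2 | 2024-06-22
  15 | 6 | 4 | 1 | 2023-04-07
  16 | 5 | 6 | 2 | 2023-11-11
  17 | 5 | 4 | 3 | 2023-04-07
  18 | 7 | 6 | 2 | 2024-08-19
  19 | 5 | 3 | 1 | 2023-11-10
SELECT c.id, p.name AS customer, c.quantity FROM orders c JOIN customers p ON c.customer_id = p.id

Execution result:
id | customer | quantity
1 | Frank Garcia | 5
2 | Eve Johnson | 4
3 | Eve Johnson | 5
4 | Rose Davis | 5
5 | Tina Brown | 1
6 | Frank Garcia | 4
7 | Kate Brown | 1
8 | Kate Brown | 4
9 | Kate Brown | 2
10 | Frank Wilson | 3
11 | Tina Brown | 3
12 | Frank Wilson | 5
13 | Eve Johnson | 5
14 | Tina Brown | 2
15 | Eve Johnson | 1
16 | Kate Brown | 2
17 | Kate Brown | 3
18 | Sam Jones | 2
19 | Kate Brown | 1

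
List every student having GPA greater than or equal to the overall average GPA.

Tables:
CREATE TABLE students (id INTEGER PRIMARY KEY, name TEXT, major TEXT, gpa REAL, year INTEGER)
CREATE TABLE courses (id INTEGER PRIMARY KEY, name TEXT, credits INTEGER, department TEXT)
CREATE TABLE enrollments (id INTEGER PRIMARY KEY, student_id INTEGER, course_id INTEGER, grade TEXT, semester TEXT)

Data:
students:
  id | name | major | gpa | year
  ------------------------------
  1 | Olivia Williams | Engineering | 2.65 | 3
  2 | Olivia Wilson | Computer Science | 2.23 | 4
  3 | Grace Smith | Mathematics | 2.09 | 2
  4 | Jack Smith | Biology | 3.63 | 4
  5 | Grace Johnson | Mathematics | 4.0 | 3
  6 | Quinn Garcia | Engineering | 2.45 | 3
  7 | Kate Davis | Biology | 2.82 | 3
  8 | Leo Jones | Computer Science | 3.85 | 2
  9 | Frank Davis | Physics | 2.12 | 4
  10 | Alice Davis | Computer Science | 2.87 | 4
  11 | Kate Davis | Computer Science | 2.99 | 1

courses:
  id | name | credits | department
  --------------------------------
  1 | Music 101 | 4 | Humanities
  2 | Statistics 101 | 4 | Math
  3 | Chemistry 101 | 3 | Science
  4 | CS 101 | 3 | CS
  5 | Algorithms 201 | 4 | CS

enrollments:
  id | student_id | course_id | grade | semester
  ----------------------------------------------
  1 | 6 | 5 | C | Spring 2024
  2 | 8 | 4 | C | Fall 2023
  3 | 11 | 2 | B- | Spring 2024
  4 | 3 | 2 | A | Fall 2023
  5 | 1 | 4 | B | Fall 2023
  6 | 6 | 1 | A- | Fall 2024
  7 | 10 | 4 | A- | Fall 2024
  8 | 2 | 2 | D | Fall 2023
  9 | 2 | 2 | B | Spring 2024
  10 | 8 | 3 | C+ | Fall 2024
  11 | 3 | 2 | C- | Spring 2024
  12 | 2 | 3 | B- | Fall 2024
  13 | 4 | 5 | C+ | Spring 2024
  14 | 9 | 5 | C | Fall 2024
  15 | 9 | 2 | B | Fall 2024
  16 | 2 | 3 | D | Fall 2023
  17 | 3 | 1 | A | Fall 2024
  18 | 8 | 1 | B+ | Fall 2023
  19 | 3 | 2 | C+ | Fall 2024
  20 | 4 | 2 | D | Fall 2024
SELECT name, gpa FROM students WHERE gpa >= (SELECT AVG(gpa) FROM students)

Execution result:
name | gpa
Jack Smith | 3.63
Grace Johnson | 4.00
Leo Jones | 3.85
Kate Davis | 2.99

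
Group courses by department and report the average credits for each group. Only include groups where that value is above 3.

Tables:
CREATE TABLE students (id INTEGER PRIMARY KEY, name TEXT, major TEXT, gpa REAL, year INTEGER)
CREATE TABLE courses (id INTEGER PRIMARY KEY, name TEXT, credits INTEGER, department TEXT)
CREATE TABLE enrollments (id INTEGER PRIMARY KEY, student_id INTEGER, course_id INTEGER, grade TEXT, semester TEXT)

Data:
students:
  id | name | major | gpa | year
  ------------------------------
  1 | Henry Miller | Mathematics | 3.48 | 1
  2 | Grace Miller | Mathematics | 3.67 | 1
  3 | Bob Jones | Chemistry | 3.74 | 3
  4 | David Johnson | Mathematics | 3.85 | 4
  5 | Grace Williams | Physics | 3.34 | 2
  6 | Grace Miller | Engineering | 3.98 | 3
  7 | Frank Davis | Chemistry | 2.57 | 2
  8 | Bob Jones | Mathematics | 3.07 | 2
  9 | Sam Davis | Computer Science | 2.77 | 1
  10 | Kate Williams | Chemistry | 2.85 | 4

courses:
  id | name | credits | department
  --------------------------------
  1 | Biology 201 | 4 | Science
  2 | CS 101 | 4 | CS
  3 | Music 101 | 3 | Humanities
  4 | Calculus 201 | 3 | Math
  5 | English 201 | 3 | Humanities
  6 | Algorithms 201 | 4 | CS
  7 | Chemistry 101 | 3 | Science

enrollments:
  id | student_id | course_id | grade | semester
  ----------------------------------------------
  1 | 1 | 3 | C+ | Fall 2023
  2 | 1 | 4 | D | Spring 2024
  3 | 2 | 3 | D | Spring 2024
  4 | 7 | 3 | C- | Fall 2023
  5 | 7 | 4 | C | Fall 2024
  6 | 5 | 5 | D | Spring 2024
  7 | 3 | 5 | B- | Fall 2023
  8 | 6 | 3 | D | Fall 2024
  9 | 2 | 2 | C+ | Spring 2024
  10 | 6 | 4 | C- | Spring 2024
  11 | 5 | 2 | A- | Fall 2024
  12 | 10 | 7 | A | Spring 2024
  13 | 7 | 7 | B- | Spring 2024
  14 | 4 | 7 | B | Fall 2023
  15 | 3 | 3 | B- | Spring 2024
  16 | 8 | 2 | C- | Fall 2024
SELECT department, AVG(credits) AS avg_credits FROM courses GROUP BY department HAVING AVG(credits) > 3

Execution result:
department | avg_credits
CS | 4.00
Science | 3.50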